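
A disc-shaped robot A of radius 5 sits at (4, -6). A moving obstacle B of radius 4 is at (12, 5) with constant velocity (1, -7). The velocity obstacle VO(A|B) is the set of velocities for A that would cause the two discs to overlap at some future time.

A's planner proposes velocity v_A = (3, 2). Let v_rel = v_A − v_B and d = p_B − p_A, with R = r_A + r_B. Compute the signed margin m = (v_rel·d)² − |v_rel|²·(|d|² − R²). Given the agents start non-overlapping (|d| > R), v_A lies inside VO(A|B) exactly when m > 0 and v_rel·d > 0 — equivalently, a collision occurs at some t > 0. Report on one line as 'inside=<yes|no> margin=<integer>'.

d = (8, 11),  |d|² = 185;  R = 5+4 = 9,  c = 185−9² = 104
v_rel = (2, 9),  |v_rel|² = 85;  v_rel·d = (2)·(8) + (9)·(11) = 115
85·t² − 230·t + 104 = 0  ⇒  m = 115² − 85·104 = 4385
m = 4385 > 0,  v_rel·d = 115 > 0  ⇒  inside

inside=yes margin=4385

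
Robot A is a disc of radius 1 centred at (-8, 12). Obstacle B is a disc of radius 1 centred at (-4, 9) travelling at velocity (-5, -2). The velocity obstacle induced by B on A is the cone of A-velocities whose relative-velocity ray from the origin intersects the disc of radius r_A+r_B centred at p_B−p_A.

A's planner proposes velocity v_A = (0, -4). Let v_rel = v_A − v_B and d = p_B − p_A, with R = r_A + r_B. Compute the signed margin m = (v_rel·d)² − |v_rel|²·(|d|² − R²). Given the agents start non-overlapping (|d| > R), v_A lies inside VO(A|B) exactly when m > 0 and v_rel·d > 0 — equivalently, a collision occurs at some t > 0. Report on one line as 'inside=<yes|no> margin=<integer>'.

d = (4, -3),  |d|² = 25;  R = 1+1 = 2,  c = 25−2² = 21
v_rel = (5, -2),  |v_rel|² = 29;  v_rel·d = (5)·(4) + (-2)·(-3) = 26
29·t² − 52·t + 21 = 0  ⇒  m = 26² − 29·21 = 67
m = 67 > 0,  v_rel·d = 26 > 0  ⇒  inside

inside=yes margin=67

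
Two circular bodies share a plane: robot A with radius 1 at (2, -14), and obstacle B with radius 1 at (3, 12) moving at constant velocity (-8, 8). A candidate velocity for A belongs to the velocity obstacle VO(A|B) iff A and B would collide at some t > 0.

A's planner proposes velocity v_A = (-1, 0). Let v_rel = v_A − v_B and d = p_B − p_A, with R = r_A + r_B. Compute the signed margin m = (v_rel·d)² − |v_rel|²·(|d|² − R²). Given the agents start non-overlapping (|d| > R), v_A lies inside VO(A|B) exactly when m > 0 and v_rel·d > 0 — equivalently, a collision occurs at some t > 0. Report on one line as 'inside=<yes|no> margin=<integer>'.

d = (1, 26),  |d|² = 677;  R = 1+1 = 2,  c = 677−2² = 673
v_rel = (7, -8),  |v_rel|² = 113;  v_rel·d = (7)·(1) + (-8)·(26) = -201
113·t² + 402·t + 673 = 0  ⇒  m = (-201)² − 113·673 = -35648
m = -35648 < 0,  v_rel·d = -201 < 0  ⇒  outside

inside=no margin=-35648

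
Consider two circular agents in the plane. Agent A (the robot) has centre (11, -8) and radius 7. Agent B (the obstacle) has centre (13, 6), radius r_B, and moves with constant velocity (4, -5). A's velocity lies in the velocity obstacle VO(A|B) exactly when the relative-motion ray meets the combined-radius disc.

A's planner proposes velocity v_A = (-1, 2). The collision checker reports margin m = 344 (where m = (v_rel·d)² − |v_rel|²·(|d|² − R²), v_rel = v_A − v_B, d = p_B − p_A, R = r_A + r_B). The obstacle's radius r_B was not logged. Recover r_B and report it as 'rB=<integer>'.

m = 344
d = (2, 14);  v_rel = (-5, 7),  |v_rel|² = 74
v_rel×d = (-5)·(14) − (7)·(2) = -84
since m = R²·74 − (-84)²:  R² = (7056 + 344) / 74 = 100
R = √100 = 10  ⇒  r_B = 10 − 7 = 3

rB=3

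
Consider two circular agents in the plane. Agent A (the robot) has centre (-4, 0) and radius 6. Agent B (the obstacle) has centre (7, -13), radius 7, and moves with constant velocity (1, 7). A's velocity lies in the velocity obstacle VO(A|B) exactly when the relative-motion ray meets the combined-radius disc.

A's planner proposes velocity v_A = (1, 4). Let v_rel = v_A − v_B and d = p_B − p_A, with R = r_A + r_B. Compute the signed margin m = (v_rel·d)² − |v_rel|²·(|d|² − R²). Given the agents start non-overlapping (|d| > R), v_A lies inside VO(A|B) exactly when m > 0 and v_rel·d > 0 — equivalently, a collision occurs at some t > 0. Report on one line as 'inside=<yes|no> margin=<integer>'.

d = (11, -13),  |d|² = 290;  R = 6+7 = 13,  c = 290−13² = 121
v_rel = (0, -3),  |v_rel|² = 9;  v_rel·d = (0)·(11) + (-3)·(-13) = 39
9·t² − 78·t + 121 = 0  ⇒  m = 39² − 9·121 = 432
m = 432 > 0,  v_rel·d = 39 > 0  ⇒  inside

inside=yes margin=432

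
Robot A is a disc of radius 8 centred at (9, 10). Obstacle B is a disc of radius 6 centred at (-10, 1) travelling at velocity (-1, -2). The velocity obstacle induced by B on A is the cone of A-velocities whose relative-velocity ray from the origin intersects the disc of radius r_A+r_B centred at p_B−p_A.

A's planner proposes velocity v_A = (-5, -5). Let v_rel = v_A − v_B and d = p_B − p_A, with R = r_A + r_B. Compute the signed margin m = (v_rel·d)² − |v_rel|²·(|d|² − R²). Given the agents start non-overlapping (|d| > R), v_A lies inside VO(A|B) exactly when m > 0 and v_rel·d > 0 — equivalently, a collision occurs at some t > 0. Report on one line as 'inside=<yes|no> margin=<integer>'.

d = (-19, -9),  |d|² = 442;  R = 8+6 = 14,  c = 442−14² = 246
v_rel = (-4, -3),  |v_rel|² = 25;  v_rel·d = (-4)·(-19) + (-3)·(-9) = 103
25·t² − 206·t + 246 = 0  ⇒  m = 103² − 25·246 = 4459
m = 4459 > 0,  v_rel·d = 103 > 0  ⇒  inside

inside=yes margin=4459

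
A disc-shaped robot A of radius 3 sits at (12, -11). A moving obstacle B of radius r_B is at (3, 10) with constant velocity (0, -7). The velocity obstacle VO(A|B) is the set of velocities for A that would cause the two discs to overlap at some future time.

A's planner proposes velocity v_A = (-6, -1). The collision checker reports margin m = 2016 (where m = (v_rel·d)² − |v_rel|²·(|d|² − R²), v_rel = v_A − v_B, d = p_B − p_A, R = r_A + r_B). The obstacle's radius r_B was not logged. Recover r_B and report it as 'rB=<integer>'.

m = 2016
d = (-9, 21);  v_rel = (-6, 6),  |v_rel|² = 72
v_rel×d = (-6)·(21) − (6)·(-9) = -72
since m = R²·72 − (-72)²:  R² = (5184 + 2016) / 72 = 100
R = √100 = 10  ⇒  r_B = 10 − 3 = 7

rB=7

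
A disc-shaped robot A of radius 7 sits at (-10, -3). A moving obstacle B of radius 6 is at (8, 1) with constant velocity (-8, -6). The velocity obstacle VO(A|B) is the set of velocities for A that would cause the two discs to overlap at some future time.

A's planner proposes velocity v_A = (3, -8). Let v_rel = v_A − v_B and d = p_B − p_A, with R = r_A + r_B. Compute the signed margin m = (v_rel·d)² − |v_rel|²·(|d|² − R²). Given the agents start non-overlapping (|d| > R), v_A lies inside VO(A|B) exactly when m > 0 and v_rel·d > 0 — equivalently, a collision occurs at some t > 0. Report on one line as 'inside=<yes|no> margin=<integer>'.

d = (18, 4),  |d|² = 340;  R = 7+6 = 13,  c = 340−13² = 171
v_rel = (11, -2),  |v_rel|² = 125;  v_rel·d = (11)·(18) + (-2)·(4) = 190
125·t² − 380·t + 171 = 0  ⇒  m = 190² − 125·171 = 14725
m = 14725 > 0,  v_rel·d = 190 > 0  ⇒  inside

inside=yes margin=14725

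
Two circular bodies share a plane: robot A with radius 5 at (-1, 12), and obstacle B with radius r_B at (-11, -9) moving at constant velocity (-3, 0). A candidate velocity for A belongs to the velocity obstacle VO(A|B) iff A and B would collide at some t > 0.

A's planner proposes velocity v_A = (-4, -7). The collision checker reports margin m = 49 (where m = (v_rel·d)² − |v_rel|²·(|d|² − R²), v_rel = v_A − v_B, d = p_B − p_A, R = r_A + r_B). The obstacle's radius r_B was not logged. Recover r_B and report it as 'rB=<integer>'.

m = 49
d = (-10, -21);  v_rel = (-1, -7),  |v_rel|² = 50
v_rel×d = (-1)·(-21) − (-7)·(-10) = -49
since m = R²·50 − (-49)²:  R² = (2401 + 49) / 50 = 49
R = √49 = 7  ⇒  r_B = 7 − 5 = 2

rB=2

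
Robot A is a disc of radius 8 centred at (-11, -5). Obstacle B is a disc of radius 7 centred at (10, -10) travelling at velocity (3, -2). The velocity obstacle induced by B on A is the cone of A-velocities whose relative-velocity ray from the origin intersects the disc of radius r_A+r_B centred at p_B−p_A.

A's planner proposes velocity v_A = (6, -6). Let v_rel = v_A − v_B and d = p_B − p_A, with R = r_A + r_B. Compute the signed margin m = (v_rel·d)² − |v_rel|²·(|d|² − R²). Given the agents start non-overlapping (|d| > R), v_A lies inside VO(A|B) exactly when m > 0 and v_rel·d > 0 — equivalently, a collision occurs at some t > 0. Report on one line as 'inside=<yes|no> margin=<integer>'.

d = (21, -5),  |d|² = 466;  R = 8+7 = 15,  c = 466−15² = 241
v_rel = (3, -4),  |v_rel|² = 25;  v_rel·d = (3)·(21) + (-4)·(-5) = 83
25·t² − 166·t + 241 = 0  ⇒  m = 83² − 25·241 = 864
m = 864 > 0,  v_rel·d = 83 > 0  ⇒  inside

inside=yes margin=864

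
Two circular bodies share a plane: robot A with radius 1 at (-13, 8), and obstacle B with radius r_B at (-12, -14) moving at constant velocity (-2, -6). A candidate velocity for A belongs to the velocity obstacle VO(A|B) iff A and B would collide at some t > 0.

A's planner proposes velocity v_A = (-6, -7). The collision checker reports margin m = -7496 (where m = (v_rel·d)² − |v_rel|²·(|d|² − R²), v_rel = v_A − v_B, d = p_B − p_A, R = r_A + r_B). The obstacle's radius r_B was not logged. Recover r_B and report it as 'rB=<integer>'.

m = -7496
d = (1, -22);  v_rel = (-4, -1),  |v_rel|² = 17
v_rel×d = (-4)·(-22) − (-1)·(1) = 89
since m = R²·17 − 89²:  R² = (7921 + -7496) / 17 = 25
R = √25 = 5  ⇒  r_B = 5 − 1 = 4

rB=4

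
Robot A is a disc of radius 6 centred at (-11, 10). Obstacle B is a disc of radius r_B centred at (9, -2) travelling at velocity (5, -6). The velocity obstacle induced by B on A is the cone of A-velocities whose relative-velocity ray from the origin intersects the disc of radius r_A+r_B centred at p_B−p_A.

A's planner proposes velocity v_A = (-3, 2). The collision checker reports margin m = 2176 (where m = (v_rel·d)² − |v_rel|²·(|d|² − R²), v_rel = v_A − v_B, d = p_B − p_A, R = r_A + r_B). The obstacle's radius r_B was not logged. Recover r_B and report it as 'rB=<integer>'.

m = 2176
d = (20, -12);  v_rel = (-8, 8),  |v_rel|² = 128
v_rel×d = (-8)·(-12) − (8)·(20) = -64
since m = R²·128 − (-64)²:  R² = (4096 + 2176) / 128 = 49
R = √49 = 7  ⇒  r_B = 7 − 6 = 1

rB=1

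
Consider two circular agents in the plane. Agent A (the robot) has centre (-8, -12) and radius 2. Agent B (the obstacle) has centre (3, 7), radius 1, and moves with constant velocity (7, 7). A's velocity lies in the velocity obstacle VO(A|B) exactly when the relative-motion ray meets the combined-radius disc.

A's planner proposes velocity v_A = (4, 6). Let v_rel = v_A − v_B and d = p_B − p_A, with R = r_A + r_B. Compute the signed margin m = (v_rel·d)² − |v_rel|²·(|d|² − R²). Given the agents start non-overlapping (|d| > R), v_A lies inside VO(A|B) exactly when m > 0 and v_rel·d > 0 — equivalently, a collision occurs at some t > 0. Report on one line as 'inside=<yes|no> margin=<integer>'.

d = (11, 19),  |d|² = 482;  R = 2+1 = 3,  c = 482−3² = 473
v_rel = (-3, -1),  |v_rel|² = 10;  v_rel·d = (-3)·(11) + (-1)·(19) = -52
10·t² + 104·t + 473 = 0  ⇒  m = (-52)² − 10·473 = -2026
m = -2026 < 0,  v_rel·d = -52 < 0  ⇒  outside

inside=no margin=-2026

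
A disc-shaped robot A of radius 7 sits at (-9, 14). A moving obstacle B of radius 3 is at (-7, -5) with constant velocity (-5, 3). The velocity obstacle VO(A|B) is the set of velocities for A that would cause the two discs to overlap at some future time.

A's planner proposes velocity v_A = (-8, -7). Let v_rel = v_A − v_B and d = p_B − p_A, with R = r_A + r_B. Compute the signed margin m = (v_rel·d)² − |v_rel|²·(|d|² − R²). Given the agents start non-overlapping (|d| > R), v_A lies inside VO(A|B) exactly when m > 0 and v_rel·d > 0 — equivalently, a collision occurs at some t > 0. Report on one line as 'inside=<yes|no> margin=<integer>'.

d = (2, -19),  |d|² = 365;  R = 7+3 = 10,  c = 365−10² = 265
v_rel = (-3, -10),  |v_rel|² = 109;  v_rel·d = (-3)·(2) + (-10)·(-19) = 184
109·t² − 368·t + 265 = 0  ⇒  m = 184² − 109·265 = 4971
m = 4971 > 0,  v_rel·d = 184 > 0  ⇒  inside

inside=yes margin=4971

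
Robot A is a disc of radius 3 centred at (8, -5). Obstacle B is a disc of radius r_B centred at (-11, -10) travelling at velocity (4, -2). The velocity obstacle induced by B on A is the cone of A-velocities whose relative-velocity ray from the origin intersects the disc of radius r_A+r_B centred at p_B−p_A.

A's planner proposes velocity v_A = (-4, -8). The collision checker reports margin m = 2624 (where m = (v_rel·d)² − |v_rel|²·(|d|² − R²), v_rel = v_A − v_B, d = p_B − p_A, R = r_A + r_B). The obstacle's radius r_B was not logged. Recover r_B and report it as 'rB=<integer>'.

m = 2624
d = (-19, -5);  v_rel = (-8, -6),  |v_rel|² = 100
v_rel×d = (-8)·(-5) − (-6)·(-19) = -74
since m = R²·100 − (-74)²:  R² = (5476 + 2624) / 100 = 81
R = √81 = 9  ⇒  r_B = 9 − 3 = 6

rB=6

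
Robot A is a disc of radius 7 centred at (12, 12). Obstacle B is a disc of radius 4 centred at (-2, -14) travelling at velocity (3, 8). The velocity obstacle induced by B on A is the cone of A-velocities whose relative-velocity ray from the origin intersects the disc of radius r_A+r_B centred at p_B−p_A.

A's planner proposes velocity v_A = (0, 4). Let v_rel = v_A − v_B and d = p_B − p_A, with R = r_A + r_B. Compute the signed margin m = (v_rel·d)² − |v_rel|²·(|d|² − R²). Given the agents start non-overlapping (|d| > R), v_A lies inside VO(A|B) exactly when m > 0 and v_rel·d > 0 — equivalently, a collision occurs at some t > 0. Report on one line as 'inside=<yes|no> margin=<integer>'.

d = (-14, -26),  |d|² = 872;  R = 7+4 = 11,  c = 872−11² = 751
v_rel = (-3, -4),  |v_rel|² = 25;  v_rel·d = (-3)·(-14) + (-4)·(-26) = 146
25·t² − 292·t + 751 = 0  ⇒  m = 146² − 25·751 = 2541
m = 2541 > 0,  v_rel·d = 146 > 0  ⇒  inside

inside=yes margin=2541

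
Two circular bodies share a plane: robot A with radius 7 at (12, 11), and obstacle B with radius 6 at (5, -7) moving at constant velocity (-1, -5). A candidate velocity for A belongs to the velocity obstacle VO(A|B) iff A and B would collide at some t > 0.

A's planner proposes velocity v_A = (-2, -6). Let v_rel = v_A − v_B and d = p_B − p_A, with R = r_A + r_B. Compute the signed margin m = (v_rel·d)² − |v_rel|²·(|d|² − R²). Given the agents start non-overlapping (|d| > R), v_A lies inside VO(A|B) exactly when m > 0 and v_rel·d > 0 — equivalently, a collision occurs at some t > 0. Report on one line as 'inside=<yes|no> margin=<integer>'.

d = (-7, -18),  |d|² = 373;  R = 7+6 = 13,  c = 373−13² = 204
v_rel = (-1, -1),  |v_rel|² = 2;  v_rel·d = (-1)·(-7) + (-1)·(-18) = 25
2·t² − 50·t + 204 = 0  ⇒  m = 25² − 2·204 = 217
m = 217 > 0,  v_rel·d = 25 > 0  ⇒  inside

inside=yes margin=217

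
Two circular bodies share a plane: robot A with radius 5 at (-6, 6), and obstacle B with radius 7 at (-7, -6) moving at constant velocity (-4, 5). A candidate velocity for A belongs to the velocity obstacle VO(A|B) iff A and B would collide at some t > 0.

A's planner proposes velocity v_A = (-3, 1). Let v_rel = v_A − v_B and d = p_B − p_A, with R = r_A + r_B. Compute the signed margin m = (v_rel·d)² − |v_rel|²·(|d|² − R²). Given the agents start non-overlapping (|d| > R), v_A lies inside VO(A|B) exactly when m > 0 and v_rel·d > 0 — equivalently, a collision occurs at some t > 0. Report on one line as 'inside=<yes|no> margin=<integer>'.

d = (-1, -12),  |d|² = 145;  R = 5+7 = 12,  c = 145−12² = 1
v_rel = (1, -4),  |v_rel|² = 17;  v_rel·d = (1)·(-1) + (-4)·(-12) = 47
17·t² − 94·t + 1 = 0  ⇒  m = 47² − 17·1 = 2192
m = 2192 > 0,  v_rel·d = 47 > 0  ⇒  inside

inside=yes margin=2192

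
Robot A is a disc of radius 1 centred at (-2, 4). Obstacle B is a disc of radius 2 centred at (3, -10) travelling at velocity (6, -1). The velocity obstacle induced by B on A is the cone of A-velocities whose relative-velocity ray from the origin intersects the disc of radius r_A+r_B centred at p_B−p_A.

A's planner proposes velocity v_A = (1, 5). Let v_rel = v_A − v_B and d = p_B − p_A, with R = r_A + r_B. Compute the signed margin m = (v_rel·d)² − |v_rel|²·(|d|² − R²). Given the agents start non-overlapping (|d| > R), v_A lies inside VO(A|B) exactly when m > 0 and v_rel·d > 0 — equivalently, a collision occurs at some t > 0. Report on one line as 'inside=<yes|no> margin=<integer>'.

d = (5, -14),  |d|² = 221;  R = 1+2 = 3,  c = 221−3² = 212
v_rel = (-5, 6),  |v_rel|² = 61;  v_rel·d = (-5)·(5) + (6)·(-14) = -109
61·t² + 218·t + 212 = 0  ⇒  m = (-109)² − 61·212 = -1051
m = -1051 < 0,  v_rel·d = -109 < 0  ⇒  outside

inside=no margin=-1051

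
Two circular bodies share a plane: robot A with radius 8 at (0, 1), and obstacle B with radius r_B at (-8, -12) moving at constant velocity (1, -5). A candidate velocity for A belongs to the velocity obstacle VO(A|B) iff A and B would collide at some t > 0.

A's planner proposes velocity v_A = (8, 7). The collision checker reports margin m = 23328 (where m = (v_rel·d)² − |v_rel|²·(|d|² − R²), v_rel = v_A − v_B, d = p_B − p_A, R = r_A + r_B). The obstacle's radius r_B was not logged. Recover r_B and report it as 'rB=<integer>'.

m = 23328
d = (-8, -13);  v_rel = (7, 12),  |v_rel|² = 193
v_rel×d = (7)·(-13) − (12)·(-8) = 5
since m = R²·193 − 5²:  R² = (25 + 23328) / 193 = 121
R = √121 = 11  ⇒  r_B = 11 − 8 = 3

rB=3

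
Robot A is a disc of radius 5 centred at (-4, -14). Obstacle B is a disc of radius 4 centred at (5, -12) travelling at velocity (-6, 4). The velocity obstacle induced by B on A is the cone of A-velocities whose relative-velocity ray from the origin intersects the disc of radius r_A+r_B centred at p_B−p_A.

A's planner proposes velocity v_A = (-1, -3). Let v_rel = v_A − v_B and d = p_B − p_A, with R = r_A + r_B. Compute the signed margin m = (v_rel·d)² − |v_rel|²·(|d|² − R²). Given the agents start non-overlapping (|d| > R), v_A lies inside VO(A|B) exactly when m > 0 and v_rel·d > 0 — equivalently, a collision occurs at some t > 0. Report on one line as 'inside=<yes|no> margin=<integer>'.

d = (9, 2),  |d|² = 85;  R = 5+4 = 9,  c = 85−9² = 4
v_rel = (5, -7),  |v_rel|² = 74;  v_rel·d = (5)·(9) + (-7)·(2) = 31
74·t² − 62·t + 4 = 0  ⇒  m = 31² − 74·4 = 665
m = 665 > 0,  v_rel·d = 31 > 0  ⇒  inside

inside=yes margin=665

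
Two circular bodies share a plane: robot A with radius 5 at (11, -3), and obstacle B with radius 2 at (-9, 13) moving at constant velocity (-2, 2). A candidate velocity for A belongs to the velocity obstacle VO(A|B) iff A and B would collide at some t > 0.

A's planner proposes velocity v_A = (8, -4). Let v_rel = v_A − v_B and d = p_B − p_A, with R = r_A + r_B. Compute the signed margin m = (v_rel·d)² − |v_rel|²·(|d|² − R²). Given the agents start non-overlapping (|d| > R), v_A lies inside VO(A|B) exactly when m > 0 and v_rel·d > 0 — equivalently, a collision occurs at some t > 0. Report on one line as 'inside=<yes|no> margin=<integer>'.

d = (-20, 16),  |d|² = 656;  R = 5+2 = 7,  c = 656−7² = 607
v_rel = (10, -6),  |v_rel|² = 136;  v_rel·d = (10)·(-20) + (-6)·(16) = -296
136·t² + 592·t + 607 = 0  ⇒  m = (-296)² − 136·607 = 5064
m = 5064 > 0,  v_rel·d = -296 < 0  ⇒  outside

inside=no margin=5064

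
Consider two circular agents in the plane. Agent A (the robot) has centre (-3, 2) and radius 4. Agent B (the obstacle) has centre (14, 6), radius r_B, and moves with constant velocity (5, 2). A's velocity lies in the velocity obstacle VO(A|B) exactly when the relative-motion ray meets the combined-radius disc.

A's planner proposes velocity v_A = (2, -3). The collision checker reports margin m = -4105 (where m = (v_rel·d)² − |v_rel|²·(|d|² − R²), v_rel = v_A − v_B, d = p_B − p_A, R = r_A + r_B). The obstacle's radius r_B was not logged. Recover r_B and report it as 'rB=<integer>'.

m = -4105
d = (17, 4);  v_rel = (-3, -5),  |v_rel|² = 34
v_rel×d = (-3)·(4) − (-5)·(17) = 73
since m = R²·34 − 73²:  R² = (5329 + -4105) / 34 = 36
R = √36 = 6  ⇒  r_B = 6 − 4 = 2

rB=2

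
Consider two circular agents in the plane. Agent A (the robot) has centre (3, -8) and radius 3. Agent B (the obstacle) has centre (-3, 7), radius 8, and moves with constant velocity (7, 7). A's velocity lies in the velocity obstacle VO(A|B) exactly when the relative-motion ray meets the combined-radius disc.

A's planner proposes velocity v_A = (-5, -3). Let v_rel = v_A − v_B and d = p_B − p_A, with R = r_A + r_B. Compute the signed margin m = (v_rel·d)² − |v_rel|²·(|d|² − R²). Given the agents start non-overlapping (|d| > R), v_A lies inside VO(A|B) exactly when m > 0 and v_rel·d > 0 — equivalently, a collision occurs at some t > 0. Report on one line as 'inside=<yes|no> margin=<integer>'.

d = (-6, 15),  |d|² = 261;  R = 3+8 = 11,  c = 261−11² = 140
v_rel = (-12, -10),  |v_rel|² = 244;  v_rel·d = (-12)·(-6) + (-10)·(15) = -78
244·t² + 156·t + 140 = 0  ⇒  m = (-78)² − 244·140 = -28076
m = -28076 < 0,  v_rel·d = -78 < 0  ⇒  outside

inside=no margin=-28076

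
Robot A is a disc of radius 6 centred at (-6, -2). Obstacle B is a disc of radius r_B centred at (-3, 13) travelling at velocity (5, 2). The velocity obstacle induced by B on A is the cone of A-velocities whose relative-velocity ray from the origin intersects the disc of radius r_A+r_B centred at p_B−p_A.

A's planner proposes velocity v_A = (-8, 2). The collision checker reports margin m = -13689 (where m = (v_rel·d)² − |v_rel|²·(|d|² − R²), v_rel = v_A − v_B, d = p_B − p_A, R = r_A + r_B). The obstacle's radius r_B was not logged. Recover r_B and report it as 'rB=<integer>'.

m = -13689
d = (3, 15);  v_rel = (-13, 0),  |v_rel|² = 169
v_rel×d = (-13)·(15) − (0)·(3) = -195
since m = R²·169 − (-195)²:  R² = (38025 + -13689) / 169 = 144
R = √144 = 12  ⇒  r_B = 12 − 6 = 6

rB=6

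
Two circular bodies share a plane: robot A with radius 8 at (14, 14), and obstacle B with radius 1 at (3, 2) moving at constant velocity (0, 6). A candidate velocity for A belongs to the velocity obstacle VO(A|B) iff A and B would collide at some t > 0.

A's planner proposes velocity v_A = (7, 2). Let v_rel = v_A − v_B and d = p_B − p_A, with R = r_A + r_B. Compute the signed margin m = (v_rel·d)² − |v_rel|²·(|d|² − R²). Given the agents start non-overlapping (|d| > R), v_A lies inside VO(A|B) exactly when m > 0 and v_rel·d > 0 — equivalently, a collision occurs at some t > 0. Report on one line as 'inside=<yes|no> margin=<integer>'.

d = (-11, -12),  |d|² = 265;  R = 8+1 = 9,  c = 265−9² = 184
v_rel = (7, -4),  |v_rel|² = 65;  v_rel·d = (7)·(-11) + (-4)·(-12) = -29
65·t² + 58·t + 184 = 0  ⇒  m = (-29)² − 65·184 = -11119
m = -11119 < 0,  v_rel·d = -29 < 0  ⇒  outside

inside=no margin=-11119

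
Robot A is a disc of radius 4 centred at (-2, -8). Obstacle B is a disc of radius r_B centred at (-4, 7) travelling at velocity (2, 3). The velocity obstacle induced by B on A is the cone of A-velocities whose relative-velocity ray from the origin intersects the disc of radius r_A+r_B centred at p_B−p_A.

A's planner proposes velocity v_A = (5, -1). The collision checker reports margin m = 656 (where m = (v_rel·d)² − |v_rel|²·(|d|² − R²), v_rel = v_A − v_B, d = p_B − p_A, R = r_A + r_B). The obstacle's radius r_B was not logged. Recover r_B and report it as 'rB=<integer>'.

m = 656
d = (-2, 15);  v_rel = (3, -4),  |v_rel|² = 25
v_rel×d = (3)·(15) − (-4)·(-2) = 37
since m = R²·25 − 37²:  R² = (1369 + 656) / 25 = 81
R = √81 = 9  ⇒  r_B = 9 − 4 = 5

rB=5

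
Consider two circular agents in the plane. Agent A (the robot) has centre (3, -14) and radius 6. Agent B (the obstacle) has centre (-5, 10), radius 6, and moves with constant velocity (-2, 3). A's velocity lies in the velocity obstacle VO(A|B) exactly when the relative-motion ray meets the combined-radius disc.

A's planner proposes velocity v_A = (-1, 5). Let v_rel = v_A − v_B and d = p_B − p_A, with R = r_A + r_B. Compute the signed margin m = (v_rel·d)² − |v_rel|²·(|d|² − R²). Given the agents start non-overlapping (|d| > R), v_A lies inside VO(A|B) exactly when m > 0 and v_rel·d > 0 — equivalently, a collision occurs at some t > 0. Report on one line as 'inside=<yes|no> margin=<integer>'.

d = (-8, 24),  |d|² = 640;  R = 6+6 = 12,  c = 640−12² = 496
v_rel = (1, 2),  |v_rel|² = 5;  v_rel·d = (1)·(-8) + (2)·(24) = 40
5·t² − 80·t + 496 = 0  ⇒  m = 40² − 5·496 = -880
m = -880 < 0,  v_rel·d = 40 > 0  ⇒  outside

inside=no margin=-880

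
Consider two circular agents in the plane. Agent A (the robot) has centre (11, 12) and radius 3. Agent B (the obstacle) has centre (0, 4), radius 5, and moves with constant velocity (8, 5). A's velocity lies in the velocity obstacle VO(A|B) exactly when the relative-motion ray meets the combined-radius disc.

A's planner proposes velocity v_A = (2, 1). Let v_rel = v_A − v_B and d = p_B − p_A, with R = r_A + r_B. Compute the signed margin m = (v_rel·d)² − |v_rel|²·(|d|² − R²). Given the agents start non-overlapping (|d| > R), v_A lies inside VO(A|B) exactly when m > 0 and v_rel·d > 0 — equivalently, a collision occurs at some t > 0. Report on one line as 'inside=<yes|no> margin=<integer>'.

d = (-11, -8),  |d|² = 185;  R = 3+5 = 8,  c = 185−8² = 121
v_rel = (-6, -4),  |v_rel|² = 52;  v_rel·d = (-6)·(-11) + (-4)·(-8) = 98
52·t² − 196·t + 121 = 0  ⇒  m = 98² − 52·121 = 3312
m = 3312 > 0,  v_rel·d = 98 > 0  ⇒  inside

inside=yes margin=3312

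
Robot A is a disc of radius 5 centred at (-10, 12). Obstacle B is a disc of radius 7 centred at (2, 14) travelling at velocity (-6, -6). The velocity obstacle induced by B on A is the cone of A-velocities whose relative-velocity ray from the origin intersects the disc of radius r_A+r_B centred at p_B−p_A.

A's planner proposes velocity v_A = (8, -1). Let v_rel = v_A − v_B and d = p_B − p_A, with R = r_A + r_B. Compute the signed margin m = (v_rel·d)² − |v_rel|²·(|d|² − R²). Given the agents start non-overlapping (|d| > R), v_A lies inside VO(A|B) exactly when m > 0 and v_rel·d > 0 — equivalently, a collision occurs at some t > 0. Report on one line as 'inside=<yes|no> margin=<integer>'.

d = (12, 2),  |d|² = 148;  R = 5+7 = 12,  c = 148−12² = 4
v_rel = (14, 5),  |v_rel|² = 221;  v_rel·d = (14)·(12) + (5)·(2) = 178
221·t² − 356·t + 4 = 0  ⇒  m = 178² − 221·4 = 30800
m = 30800 > 0,  v_rel·d = 178 > 0  ⇒  inside

inside=yes margin=30800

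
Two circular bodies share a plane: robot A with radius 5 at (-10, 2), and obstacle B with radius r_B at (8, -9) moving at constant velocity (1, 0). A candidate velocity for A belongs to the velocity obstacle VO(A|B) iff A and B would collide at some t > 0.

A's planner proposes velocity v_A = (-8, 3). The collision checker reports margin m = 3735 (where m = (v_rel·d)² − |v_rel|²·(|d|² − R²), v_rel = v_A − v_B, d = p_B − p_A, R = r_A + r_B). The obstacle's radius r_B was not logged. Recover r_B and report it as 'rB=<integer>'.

m = 3735
d = (18, -11);  v_rel = (-9, 3),  |v_rel|² = 90
v_rel×d = (-9)·(-11) − (3)·(18) = 45
since m = R²·90 − 45²:  R² = (2025 + 3735) / 90 = 64
R = √64 = 8  ⇒  r_B = 8 − 5 = 3

rB=3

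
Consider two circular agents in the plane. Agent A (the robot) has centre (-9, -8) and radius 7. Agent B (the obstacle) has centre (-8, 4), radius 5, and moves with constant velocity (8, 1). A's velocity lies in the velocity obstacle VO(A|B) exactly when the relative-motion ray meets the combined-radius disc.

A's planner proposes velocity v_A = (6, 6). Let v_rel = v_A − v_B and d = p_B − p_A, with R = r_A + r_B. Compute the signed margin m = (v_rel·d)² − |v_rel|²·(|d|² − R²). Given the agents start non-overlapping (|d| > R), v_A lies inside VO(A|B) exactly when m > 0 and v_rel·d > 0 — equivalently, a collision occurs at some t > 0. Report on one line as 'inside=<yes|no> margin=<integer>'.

d = (1, 12),  |d|² = 145;  R = 7+5 = 12,  c = 145−12² = 1
v_rel = (-2, 5),  |v_rel|² = 29;  v_rel·d = (-2)·(1) + (5)·(12) = 58
29·t² − 116·t + 1 = 0  ⇒  m = 58² − 29·1 = 3335
m = 3335 > 0,  v_rel·d = 58 > 0  ⇒  inside

inside=yes margin=3335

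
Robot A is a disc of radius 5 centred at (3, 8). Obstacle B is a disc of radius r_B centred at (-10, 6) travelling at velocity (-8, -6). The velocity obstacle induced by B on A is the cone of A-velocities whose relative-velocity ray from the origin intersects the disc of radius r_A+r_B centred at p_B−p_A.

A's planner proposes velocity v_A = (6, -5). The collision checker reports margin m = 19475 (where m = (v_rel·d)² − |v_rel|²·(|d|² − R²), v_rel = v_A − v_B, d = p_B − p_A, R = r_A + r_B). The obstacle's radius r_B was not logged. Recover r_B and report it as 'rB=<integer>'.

m = 19475
d = (-13, -2);  v_rel = (14, 1),  |v_rel|² = 197
v_rel×d = (14)·(-2) − (1)·(-13) = -15
since m = R²·197 − (-15)²:  R² = (225 + 19475) / 197 = 100
R = √100 = 10  ⇒  r_B = 10 − 5 = 5

rB=5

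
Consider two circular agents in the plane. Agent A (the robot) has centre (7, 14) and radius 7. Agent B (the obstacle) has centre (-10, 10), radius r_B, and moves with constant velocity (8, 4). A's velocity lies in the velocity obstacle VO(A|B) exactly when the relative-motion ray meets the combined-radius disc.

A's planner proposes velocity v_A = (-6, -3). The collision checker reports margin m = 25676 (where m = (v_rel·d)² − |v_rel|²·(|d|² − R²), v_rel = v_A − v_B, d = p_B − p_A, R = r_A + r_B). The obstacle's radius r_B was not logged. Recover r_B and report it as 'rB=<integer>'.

m = 25676
d = (-17, -4);  v_rel = (-14, -7),  |v_rel|² = 245
v_rel×d = (-14)·(-4) − (-7)·(-17) = -63
since m = R²·245 − (-63)²:  R² = (3969 + 25676) / 245 = 121
R = √121 = 11  ⇒  r_B = 11 − 7 = 4

rB=4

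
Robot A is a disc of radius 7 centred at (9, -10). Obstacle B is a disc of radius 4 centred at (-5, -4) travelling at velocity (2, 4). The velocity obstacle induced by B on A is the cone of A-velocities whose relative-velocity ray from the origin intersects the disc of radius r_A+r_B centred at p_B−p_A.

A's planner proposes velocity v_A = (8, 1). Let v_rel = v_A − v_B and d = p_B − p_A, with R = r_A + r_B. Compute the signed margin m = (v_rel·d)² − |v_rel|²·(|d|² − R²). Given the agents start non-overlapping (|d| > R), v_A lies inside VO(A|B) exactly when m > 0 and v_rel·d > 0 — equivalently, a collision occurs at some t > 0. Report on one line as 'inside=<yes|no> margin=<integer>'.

d = (-14, 6),  |d|² = 232;  R = 7+4 = 11,  c = 232−11² = 111
v_rel = (6, -3),  |v_rel|² = 45;  v_rel·d = (6)·(-14) + (-3)·(6) = -102
45·t² + 204·t + 111 = 0  ⇒  m = (-102)² − 45·111 = 5409
m = 5409 > 0,  v_rel·d = -102 < 0  ⇒  outside

inside=no margin=5409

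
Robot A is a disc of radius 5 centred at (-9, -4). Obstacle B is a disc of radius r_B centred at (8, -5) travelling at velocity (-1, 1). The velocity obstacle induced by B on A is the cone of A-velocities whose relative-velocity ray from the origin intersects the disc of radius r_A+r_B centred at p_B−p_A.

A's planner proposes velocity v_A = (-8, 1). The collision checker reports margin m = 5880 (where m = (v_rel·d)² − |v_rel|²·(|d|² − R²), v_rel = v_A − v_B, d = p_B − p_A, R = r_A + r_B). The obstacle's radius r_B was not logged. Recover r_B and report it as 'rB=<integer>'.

m = 5880
d = (17, -1);  v_rel = (-7, 0),  |v_rel|² = 49
v_rel×d = (-7)·(-1) − (0)·(17) = 7
since m = R²·49 − 7²:  R² = (49 + 5880) / 49 = 121
R = √121 = 11  ⇒  r_B = 11 − 5 = 6

rB=6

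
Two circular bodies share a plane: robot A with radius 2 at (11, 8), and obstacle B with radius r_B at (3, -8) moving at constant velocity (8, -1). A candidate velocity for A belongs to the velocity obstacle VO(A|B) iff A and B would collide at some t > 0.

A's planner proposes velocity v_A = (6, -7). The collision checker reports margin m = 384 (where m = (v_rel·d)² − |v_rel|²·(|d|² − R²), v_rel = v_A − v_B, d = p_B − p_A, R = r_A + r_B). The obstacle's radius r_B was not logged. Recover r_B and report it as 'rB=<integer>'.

m = 384
d = (-8, -16);  v_rel = (-2, -6),  |v_rel|² = 40
v_rel×d = (-2)·(-16) − (-6)·(-8) = -16
since m = R²·40 − (-16)²:  R² = (256 + 384) / 40 = 16
R = √16 = 4  ⇒  r_B = 4 − 2 = 2

rB=2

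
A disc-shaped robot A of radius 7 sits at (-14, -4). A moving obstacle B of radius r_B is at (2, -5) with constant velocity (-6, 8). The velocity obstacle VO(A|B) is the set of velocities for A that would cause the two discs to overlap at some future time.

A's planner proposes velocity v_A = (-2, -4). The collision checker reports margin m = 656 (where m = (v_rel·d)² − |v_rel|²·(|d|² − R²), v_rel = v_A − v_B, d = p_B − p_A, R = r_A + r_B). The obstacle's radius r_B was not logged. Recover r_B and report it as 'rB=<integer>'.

m = 656
d = (16, -1);  v_rel = (4, -12),  |v_rel|² = 160
v_rel×d = (4)·(-1) − (-12)·(16) = 188
since m = R²·160 − 188²:  R² = (35344 + 656) / 160 = 225
R = √225 = 15  ⇒  r_B = 15 − 7 = 8

rB=8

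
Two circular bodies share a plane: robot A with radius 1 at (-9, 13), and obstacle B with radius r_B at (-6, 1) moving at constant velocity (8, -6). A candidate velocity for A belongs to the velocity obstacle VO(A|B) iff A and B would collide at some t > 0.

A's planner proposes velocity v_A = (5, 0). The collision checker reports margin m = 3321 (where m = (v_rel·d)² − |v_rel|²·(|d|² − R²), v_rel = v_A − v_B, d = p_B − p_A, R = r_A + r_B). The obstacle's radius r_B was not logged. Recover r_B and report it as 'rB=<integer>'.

m = 3321
d = (3, -12);  v_rel = (-3, 6),  |v_rel|² = 45
v_rel×d = (-3)·(-12) − (6)·(3) = 18
since m = R²·45 − 18²:  R² = (324 + 3321) / 45 = 81
R = √81 = 9  ⇒  r_B = 9 − 1 = 8

rB=8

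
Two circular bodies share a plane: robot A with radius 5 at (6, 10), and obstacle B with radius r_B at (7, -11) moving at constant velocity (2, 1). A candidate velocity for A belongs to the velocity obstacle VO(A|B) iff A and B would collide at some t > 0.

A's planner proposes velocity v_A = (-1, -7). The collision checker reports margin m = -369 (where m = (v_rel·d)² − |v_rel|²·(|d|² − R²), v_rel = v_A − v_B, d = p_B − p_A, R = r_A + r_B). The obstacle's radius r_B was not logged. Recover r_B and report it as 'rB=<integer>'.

m = -369
d = (1, -21);  v_rel = (-3, -8),  |v_rel|² = 73
v_rel×d = (-3)·(-21) − (-8)·(1) = 71
since m = R²·73 − 71²:  R² = (5041 + -369) / 73 = 64
R = √64 = 8  ⇒  r_B = 8 − 5 = 3

rB=3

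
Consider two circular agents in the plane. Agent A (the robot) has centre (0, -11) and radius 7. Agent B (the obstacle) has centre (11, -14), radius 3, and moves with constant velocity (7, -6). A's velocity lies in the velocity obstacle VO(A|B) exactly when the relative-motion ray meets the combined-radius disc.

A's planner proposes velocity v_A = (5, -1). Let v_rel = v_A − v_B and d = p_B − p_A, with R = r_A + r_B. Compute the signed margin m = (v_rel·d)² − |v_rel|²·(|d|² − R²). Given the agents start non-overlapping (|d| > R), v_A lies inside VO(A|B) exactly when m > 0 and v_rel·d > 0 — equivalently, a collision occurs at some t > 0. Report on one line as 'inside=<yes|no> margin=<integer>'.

d = (11, -3),  |d|² = 130;  R = 7+3 = 10,  c = 130−10² = 30
v_rel = (-2, 5),  |v_rel|² = 29;  v_rel·d = (-2)·(11) + (5)·(-3) = -37
29·t² + 74·t + 30 = 0  ⇒  m = (-37)² − 29·30 = 499
m = 499 > 0,  v_rel·d = -37 < 0  ⇒  outside

inside=no margin=499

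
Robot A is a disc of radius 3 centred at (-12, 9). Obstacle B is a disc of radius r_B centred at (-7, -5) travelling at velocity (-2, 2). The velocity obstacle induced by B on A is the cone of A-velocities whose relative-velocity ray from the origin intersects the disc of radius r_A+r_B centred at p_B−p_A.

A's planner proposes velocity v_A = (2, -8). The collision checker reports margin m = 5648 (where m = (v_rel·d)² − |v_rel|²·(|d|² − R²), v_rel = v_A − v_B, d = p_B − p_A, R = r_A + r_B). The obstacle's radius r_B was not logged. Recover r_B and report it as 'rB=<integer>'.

m = 5648
d = (5, -14);  v_rel = (4, -10),  |v_rel|² = 116
v_rel×d = (4)·(-14) − (-10)·(5) = -6
since m = R²·116 − (-6)²:  R² = (36 + 5648) / 116 = 49
R = √49 = 7  ⇒  r_B = 7 − 3 = 4

rB=4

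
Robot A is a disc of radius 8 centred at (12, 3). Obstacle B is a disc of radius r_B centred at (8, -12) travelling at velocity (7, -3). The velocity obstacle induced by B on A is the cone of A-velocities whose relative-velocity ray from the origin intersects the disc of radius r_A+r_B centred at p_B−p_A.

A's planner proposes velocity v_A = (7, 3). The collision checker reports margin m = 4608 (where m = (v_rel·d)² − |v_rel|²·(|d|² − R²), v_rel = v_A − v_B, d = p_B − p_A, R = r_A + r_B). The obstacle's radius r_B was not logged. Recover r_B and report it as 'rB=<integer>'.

m = 4608
d = (-4, -15);  v_rel = (0, 6),  |v_rel|² = 36
v_rel×d = (0)·(-15) − (6)·(-4) = 24
since m = R²·36 − 24²:  R² = (576 + 4608) / 36 = 144
R = √144 = 12  ⇒  r_B = 12 − 8 = 4

rB=4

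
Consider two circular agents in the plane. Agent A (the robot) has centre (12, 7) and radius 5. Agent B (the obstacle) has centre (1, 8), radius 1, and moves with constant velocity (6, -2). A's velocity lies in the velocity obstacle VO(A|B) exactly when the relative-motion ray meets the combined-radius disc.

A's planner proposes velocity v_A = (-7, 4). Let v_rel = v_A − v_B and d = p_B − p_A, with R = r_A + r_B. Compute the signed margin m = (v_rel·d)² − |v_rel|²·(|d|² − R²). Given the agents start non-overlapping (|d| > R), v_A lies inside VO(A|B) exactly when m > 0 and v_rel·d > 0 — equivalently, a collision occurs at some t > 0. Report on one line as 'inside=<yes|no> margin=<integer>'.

d = (-11, 1),  |d|² = 122;  R = 5+1 = 6,  c = 122−6² = 86
v_rel = (-13, 6),  |v_rel|² = 205;  v_rel·d = (-13)·(-11) + (6)·(1) = 149
205·t² − 298·t + 86 = 0  ⇒  m = 149² − 205·86 = 4571
m = 4571 > 0,  v_rel·d = 149 > 0  ⇒  inside

inside=yes margin=4571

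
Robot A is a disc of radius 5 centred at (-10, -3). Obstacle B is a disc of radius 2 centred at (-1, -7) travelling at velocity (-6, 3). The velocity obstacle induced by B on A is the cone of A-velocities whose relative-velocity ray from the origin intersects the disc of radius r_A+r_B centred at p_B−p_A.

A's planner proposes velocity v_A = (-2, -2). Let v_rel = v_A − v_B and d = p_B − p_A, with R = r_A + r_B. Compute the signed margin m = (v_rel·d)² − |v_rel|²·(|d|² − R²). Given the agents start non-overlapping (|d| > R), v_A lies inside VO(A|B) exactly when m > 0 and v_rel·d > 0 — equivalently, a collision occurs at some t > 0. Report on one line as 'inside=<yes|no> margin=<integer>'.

d = (9, -4),  |d|² = 97;  R = 5+2 = 7,  c = 97−7² = 48
v_rel = (4, -5),  |v_rel|² = 41;  v_rel·d = (4)·(9) + (-5)·(-4) = 56
41·t² − 112·t + 48 = 0  ⇒  m = 56² − 41·48 = 1168
m = 1168 > 0,  v_rel·d = 56 > 0  ⇒  inside

inside=yes margin=1168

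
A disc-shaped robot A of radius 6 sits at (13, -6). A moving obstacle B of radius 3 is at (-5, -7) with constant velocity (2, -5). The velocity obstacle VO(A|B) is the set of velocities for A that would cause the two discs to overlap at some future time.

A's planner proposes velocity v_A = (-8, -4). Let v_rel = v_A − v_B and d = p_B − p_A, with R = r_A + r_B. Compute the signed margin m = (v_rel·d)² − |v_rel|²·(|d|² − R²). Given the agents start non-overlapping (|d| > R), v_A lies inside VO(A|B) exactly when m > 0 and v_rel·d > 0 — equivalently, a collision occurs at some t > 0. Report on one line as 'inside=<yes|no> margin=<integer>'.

d = (-18, -1),  |d|² = 325;  R = 6+3 = 9,  c = 325−9² = 244
v_rel = (-10, 1),  |v_rel|² = 101;  v_rel·d = (-10)·(-18) + (1)·(-1) = 179
101·t² − 358·t + 244 = 0  ⇒  m = 179² − 101·244 = 7397
m = 7397 > 0,  v_rel·d = 179 > 0  ⇒  inside

inside=yes margin=7397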